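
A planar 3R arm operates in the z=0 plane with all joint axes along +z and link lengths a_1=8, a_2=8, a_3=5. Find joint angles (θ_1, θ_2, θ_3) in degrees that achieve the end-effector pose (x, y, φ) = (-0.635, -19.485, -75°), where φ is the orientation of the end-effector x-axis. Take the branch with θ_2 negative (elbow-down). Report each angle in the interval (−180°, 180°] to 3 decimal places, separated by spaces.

-74.996 -45.005 45.001

wrist centre = target − a_3·(cos φ, sin φ) = (-1.9291, -14.6554)
cos θ_2 = (218.5013−8²−8²)/(2·8·8) = 0.7070; θ_2 = -45.0053° (elbow-down)
β = atan2(-14.6554,-1.9291) = -97.4988°; ψ = atan2(-5.6574,13.6563) = -22.5026°
θ_1 = β − ψ = -74.9961°
θ_3 = φ − θ_1 − θ_2 = 45.0014° (wrapped to (-180°,180°])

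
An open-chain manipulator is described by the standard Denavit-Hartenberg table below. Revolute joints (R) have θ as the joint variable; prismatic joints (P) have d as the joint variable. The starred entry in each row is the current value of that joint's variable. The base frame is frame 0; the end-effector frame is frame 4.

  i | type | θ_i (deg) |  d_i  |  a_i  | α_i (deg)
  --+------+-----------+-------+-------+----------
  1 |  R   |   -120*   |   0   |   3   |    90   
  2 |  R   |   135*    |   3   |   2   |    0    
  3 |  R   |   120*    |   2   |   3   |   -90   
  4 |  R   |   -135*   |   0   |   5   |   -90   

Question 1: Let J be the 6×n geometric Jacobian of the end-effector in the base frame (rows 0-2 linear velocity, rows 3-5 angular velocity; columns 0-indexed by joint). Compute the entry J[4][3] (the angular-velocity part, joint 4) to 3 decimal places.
axis z_3 = (-0.4830,-0.8365,-0.2588); lever o_n−o_3 = (-3.5194,0.9753,3.4151)
cross product → J_v[:, 3] = (-2.6043,2.5602,-3.4151)
J_ω[:, 3] = z_3
entry J[4][3] = -0.8365

-0.837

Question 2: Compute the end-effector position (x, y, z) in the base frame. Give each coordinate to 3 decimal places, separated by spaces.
-8.254 2.774 1.931

after link 1: o_1 = (-1.5000, -2.5981, 0.0000)
after link 2: o_2 = (-3.3910, 0.1267, 1.4142)
after link 3: o_3 = (-4.7348, 1.7991, -1.4836)
after link 4: o_4 = (-8.2542, 2.7744, 1.9315)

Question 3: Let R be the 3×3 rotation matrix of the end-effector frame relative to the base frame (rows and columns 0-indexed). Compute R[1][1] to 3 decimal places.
0.837

End-effector y-axis (col 1 of R) = (0.4830,0.8365,0.2588)
R[1][1] = 0.8365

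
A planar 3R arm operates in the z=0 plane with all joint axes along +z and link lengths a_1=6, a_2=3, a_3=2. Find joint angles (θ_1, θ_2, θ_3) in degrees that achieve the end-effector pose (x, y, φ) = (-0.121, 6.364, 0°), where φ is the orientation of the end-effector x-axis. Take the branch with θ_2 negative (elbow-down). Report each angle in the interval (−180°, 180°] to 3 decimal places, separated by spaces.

134.998 -90.001 -44.996

wrist centre = target − a_3·(cos φ, sin φ) = (-2.1210, 6.3640)
cos θ_2 = (44.9991−6²−3²)/(2·6·3) = -0.0000; θ_2 = -90.0014° (elbow-down)
β = atan2(6.3640,-2.1210) = 108.4322°; ψ = atan2(-3.0000,5.9999) = -26.5653°
θ_1 = β − ψ = 134.9976°
θ_3 = φ − θ_1 − θ_2 = -44.9962° (wrapped to (-180°,180°])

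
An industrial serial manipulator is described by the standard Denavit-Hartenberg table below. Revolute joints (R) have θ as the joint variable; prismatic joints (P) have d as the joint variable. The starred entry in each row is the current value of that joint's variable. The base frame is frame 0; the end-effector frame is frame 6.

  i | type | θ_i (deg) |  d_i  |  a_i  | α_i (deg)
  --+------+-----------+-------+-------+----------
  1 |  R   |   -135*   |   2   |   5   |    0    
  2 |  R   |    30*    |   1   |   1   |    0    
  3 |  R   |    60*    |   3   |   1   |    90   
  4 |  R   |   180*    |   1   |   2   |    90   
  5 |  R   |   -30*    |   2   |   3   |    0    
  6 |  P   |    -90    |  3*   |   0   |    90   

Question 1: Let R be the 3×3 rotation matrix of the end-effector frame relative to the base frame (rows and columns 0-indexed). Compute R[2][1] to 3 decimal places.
1.000

End-effector y-axis (col 1 of R) = (0.0000,-0.0000,1.0000)
R[2][1] = 1.0000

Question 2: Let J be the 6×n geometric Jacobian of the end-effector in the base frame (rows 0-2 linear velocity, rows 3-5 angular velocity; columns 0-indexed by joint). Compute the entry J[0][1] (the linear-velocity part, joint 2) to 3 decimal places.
-1.932

axis z_1 = (0.0000,0.0000,1.0000); lever o_n−o_1 = (-2.4495,1.9319,9.0000)
cross product → J_v[:, 1] = (-1.9319,-2.4495,0.0000)
J_ω[:, 1] = z_1
entry J[0][1] = -1.9319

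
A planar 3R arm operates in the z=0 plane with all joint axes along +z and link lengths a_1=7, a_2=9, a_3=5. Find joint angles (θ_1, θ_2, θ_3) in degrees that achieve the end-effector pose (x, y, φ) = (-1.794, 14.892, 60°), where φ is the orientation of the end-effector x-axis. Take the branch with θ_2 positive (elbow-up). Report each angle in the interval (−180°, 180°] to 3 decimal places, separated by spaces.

wrist centre = target − a_3·(cos φ, sin φ) = (-4.2940, 10.5619)
cos θ_2 = (129.9916−7²−9²)/(2·7·9) = -0.0001; θ_2 = 90.0038° (elbow-up)
β = atan2(10.5619,-4.2940) = 112.1245°; ψ = atan2(9.0000,6.9994) = 52.1274°
θ_1 = β − ψ = 59.9971°
θ_3 = φ − θ_1 − θ_2 = -90.0010° (wrapped to (-180°,180°])

59.997 90.004 -90.001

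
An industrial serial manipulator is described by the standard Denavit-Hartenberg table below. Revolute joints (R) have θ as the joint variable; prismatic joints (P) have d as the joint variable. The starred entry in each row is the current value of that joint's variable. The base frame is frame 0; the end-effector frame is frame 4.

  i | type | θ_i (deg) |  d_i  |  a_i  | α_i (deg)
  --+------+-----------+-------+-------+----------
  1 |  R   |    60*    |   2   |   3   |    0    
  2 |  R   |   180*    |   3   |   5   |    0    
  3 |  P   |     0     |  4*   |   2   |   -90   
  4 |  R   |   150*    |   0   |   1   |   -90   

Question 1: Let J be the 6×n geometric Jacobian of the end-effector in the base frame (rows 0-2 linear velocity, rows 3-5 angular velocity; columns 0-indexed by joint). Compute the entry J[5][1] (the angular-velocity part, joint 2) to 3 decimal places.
1.000

axis z_1 = (0.0000,0.0000,1.0000); lever o_n−o_1 = (-3.0670,-5.3122,6.5000)
cross product → J_v[:, 1] = (5.3122,-3.0670,0.0000)
J_ω[:, 1] = z_1
entry J[5][1] = 1.0000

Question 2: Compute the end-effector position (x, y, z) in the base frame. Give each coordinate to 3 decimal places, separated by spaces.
after link 1: o_1 = (1.5000, 2.5981, 2.0000)
after link 2: o_2 = (-1.0000, -1.7321, 5.0000)
after link 3: o_3 = (-2.0000, -3.4641, 9.0000)
after link 4: o_4 = (-1.5670, -2.7141, 8.5000)

-1.567 -2.714 8.500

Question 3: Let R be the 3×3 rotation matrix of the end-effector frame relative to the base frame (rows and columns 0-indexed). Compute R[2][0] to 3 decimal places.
End-effector x-axis (col 0 of R) = (0.4330,0.7500,-0.5000)
R[2][0] = -0.5000

-0.500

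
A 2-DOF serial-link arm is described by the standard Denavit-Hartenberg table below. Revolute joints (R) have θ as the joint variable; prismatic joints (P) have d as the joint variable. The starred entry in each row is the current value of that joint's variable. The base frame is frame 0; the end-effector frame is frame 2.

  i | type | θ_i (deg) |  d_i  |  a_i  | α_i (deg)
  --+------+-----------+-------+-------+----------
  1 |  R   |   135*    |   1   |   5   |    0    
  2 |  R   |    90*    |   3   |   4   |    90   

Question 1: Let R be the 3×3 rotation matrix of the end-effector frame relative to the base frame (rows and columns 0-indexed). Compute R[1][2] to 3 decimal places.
0.707

End-effector z-axis (col 2 of R) = (-0.7071,0.7071,0.0000)
R[1][2] = 0.7071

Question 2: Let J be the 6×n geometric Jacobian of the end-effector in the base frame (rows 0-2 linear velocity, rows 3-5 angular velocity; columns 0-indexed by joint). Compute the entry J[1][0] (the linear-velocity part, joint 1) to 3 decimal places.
-6.364

axis z_0 = ẑ; lever o_n−o_0 = (-6.3640,0.7071,4.0000)
cross product → J_v[:, 0] = (-0.7071,-6.3640,0.0000)
J_ω[:, 0] = z_0
entry J[1][0] = -6.3640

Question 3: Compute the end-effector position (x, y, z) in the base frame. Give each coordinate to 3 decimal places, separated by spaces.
after link 1: o_1 = (-3.5355, 3.5355, 1.0000)
after link 2: o_2 = (-6.3640, 0.7071, 4.0000)

-6.364 0.707 4.000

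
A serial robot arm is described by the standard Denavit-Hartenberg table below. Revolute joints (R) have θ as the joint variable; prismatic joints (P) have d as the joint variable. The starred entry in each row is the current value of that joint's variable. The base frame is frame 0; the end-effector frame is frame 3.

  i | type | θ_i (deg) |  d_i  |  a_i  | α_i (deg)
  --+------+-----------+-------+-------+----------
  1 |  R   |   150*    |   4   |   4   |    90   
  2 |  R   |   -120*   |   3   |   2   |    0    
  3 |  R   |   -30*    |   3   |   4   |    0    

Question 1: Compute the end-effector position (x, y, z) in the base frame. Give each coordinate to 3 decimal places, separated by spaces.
after link 1: o_1 = (-3.4641, 2.0000, 4.0000)
after link 2: o_2 = (-1.0981, 4.0981, 2.2679)
after link 3: o_3 = (3.4019, 4.9641, 0.2679)

3.402 4.964 0.268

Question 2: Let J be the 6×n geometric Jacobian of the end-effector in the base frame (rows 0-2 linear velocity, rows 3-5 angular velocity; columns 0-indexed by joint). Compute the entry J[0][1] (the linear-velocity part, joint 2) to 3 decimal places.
-3.232

axis z_1 = (0.5000,0.8660,0.0000); lever o_n−o_1 = (6.8660,2.9641,-3.7321)
cross product → J_v[:, 1] = (-3.2321,1.8660,-4.4641)
J_ω[:, 1] = z_1
entry J[0][1] = -3.2321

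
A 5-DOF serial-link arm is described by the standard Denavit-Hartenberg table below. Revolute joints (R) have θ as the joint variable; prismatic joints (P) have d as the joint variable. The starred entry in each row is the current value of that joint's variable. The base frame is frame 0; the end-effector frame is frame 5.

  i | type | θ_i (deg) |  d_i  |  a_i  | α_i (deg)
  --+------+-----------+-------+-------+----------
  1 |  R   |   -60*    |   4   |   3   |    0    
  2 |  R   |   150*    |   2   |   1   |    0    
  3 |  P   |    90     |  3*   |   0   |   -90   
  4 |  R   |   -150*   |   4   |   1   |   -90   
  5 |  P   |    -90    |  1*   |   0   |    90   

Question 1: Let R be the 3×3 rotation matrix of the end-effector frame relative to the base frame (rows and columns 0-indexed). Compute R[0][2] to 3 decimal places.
-0.866

End-effector z-axis (col 2 of R) = (-0.8660,-0.0000,-0.5000)
R[0][2] = -0.8660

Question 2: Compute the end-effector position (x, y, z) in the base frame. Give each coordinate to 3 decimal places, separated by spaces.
after link 1: o_1 = (1.5000, -2.5981, 4.0000)
after link 2: o_2 = (1.5000, -1.5981, 6.0000)
after link 3: o_3 = (1.5000, -1.5981, 9.0000)
after link 4: o_4 = (2.3660, -5.5981, 9.5000)
after link 5: o_5 = (1.8660, -5.5981, 10.3660)

1.866 -5.598 10.366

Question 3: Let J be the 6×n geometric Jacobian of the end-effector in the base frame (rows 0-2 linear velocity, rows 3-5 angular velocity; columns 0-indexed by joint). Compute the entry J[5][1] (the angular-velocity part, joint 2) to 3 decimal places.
1.000

axis z_1 = (0.0000,0.0000,1.0000); lever o_n−o_1 = (0.3660,-3.0000,6.3660)
cross product → J_v[:, 1] = (3.0000,0.3660,-0.0000)
J_ω[:, 1] = z_1
entry J[5][1] = 1.0000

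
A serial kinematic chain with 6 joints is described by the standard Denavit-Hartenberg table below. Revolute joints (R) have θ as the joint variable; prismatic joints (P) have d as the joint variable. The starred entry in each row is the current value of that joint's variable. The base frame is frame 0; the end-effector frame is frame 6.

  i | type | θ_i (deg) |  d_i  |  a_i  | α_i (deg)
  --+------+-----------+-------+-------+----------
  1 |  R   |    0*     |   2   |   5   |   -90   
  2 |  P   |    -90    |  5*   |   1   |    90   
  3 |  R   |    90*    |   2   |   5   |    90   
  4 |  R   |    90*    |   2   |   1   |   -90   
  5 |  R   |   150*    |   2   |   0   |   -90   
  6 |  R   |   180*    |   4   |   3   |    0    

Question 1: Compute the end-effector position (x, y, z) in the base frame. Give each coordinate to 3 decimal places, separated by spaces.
1.402 8.000 9.964

after link 1: o_1 = (5.0000, 0.0000, 2.0000)
after link 2: o_2 = (5.0000, 5.0000, 3.0000)
after link 3: o_3 = (3.0000, 10.0000, 3.0000)
after link 4: o_4 = (2.0000, 10.0000, 5.0000)
after link 5: o_5 = (2.0000, 8.0000, 5.0000)
after link 6: o_6 = (1.4019, 8.0000, 9.9641)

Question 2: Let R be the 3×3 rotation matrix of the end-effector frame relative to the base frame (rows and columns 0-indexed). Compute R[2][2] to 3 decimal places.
0.866

End-effector z-axis (col 2 of R) = (0.5000,-0.0000,0.8660)
R[2][2] = 0.8660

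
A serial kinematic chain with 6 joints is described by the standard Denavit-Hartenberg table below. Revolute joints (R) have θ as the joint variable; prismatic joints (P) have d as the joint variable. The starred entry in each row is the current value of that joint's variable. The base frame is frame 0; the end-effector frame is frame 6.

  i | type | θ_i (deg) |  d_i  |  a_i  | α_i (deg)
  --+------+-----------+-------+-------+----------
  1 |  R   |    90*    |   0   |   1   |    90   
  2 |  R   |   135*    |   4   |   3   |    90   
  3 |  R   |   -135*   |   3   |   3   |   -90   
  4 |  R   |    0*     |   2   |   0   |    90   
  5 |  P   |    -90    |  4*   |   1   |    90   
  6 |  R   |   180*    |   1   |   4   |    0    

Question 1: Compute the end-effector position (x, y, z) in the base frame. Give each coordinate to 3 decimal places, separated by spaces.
after link 1: o_1 = (0.0000, 1.0000, 0.0000)
after link 2: o_2 = (4.0000, -1.1213, 2.1213)
after link 3: o_3 = (1.8787, 2.5000, 2.7426)
after link 4: o_4 = (0.4645, 1.5000, 3.7426)
after link 5: o_5 = (1.1716, 4.8284, 6.0711)
after link 6: o_6 = (-0.9497, 2.3284, 8.5711)

-0.950 2.328 8.571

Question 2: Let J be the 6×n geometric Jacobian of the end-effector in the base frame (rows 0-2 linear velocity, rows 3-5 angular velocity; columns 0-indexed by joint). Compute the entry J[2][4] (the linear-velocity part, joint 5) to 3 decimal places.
0.707

prismatic axis z_4 = (0.0000,0.7071,0.7071)
J_v[:, 4] = z_4; J_ω[:, 4] = (0,0,0)
entry J[2][4] = 0.7071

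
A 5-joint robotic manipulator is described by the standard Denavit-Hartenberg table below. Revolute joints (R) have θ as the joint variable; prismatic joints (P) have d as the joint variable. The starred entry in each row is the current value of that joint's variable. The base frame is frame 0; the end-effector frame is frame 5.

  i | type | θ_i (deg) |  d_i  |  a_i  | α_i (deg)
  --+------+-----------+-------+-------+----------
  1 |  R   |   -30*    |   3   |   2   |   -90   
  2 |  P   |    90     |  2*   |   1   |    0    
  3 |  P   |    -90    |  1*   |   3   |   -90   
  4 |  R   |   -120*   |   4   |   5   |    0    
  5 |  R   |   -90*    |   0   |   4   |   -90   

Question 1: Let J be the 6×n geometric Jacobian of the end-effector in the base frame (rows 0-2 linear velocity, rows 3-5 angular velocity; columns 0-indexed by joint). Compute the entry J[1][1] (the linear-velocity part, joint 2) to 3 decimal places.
0.866

prismatic axis z_1 = (0.5000,0.8660,0.0000)
J_v[:, 1] = z_1; J_ω[:, 1] = (0,0,0)
entry J[1][1] = 0.8660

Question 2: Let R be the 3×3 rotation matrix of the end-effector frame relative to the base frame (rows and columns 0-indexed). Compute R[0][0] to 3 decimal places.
End-effector x-axis (col 0 of R) = (-1.0000,0.0000,-0.0000)
R[0][0] = -1.0000

-1.000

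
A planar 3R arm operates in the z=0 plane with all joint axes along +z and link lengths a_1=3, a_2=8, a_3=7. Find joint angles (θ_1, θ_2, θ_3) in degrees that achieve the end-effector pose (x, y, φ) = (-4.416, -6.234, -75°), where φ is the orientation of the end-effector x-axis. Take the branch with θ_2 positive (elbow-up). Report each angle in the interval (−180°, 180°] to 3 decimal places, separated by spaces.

60.009 134.993 89.998

wrist centre = target − a_3·(cos φ, sin φ) = (-6.2277, 0.5275)
cos θ_2 = (39.0629−3²−8²)/(2·3·8) = -0.7070; θ_2 = 134.9932° (elbow-up)
β = atan2(0.5275,-6.2277) = 175.1587°; ψ = atan2(5.6575,-2.6562) = 115.1499°
θ_1 = β − ψ = 60.0088°
θ_3 = φ − θ_1 − θ_2 = 89.9980° (wrapped to (-180°,180°])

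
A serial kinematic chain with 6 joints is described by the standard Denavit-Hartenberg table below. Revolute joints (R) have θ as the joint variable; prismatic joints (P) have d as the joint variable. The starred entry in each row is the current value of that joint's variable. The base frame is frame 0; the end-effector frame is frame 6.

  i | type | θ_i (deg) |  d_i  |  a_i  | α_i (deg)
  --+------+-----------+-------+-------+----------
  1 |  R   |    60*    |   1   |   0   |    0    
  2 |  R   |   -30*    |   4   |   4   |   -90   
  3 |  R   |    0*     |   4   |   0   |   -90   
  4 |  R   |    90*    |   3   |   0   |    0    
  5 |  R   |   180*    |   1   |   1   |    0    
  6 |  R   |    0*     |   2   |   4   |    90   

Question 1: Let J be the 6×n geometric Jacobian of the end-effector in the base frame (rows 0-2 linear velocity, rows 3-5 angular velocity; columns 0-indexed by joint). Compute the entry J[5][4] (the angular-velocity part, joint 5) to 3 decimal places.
-1.000

axis z_4 = (-0.0000,0.0000,-1.0000); lever o_n−o_4 = (-2.5000,4.3301,-3.0000)
cross product → J_v[:, 4] = (4.3301,2.5000,0.0000)
J_ω[:, 4] = z_4
entry J[5][4] = -1.0000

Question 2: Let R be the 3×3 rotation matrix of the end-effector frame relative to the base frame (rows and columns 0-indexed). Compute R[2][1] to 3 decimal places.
-1.000

End-effector y-axis (col 1 of R) = (-0.0000,0.0000,-1.0000)
R[2][1] = -1.0000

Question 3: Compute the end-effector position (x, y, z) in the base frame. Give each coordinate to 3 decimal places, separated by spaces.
-1.036 9.794 -1.000

after link 1: o_1 = (0.0000, 0.0000, 1.0000)
after link 2: o_2 = (3.4641, 2.0000, 5.0000)
after link 3: o_3 = (1.4641, 5.4641, 5.0000)
after link 4: o_4 = (1.4641, 5.4641, 2.0000)
after link 5: o_5 = (0.9641, 6.3301, 1.0000)
after link 6: o_6 = (-1.0359, 9.7942, -1.0000)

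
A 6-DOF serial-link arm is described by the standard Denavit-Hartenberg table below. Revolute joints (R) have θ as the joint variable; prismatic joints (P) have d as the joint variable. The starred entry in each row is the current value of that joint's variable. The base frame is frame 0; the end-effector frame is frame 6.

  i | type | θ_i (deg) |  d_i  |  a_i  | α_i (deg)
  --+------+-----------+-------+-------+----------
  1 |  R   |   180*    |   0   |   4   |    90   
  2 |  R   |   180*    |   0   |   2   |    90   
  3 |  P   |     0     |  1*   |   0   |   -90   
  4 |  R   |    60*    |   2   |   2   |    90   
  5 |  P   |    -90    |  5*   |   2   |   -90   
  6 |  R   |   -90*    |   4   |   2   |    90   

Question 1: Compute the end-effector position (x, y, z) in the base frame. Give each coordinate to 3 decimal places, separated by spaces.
after link 1: o_1 = (-4.0000, 0.0000, 0.0000)
after link 2: o_2 = (-2.0000, 0.0000, 0.0000)
after link 3: o_3 = (-2.0000, 0.0000, 1.0000)
after link 4: o_4 = (-1.0000, 2.0000, -0.7321)
after link 5: o_5 = (3.3301, 0.0000, 1.7679)
after link 6: o_6 = (7.0622, 0.0000, -0.6962)

7.062 0.000 -0.696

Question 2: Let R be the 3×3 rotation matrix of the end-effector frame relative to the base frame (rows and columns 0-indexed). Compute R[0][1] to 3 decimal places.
0.500

End-effector y-axis (col 1 of R) = (0.5000,-0.0000,-0.8660)
R[0][1] = 0.5000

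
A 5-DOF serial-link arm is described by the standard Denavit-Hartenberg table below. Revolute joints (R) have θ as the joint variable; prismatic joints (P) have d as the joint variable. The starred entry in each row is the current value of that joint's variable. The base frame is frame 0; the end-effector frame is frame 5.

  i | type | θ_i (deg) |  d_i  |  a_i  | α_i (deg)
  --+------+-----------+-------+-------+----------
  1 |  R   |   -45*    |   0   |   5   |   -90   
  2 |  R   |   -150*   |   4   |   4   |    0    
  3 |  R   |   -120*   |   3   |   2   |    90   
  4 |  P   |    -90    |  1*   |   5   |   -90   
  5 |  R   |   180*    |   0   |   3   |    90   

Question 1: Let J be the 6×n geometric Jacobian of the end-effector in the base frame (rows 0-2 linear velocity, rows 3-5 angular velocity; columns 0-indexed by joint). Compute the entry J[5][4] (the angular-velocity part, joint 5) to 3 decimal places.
-1.000

axis z_4 = (0.0000,0.0000,-1.0000); lever o_n−o_4 = (2.1213,2.1213,0.0000)
cross product → J_v[:, 4] = (2.1213,-2.1213,-0.0000)
J_ω[:, 4] = z_4
entry J[5][4] = -1.0000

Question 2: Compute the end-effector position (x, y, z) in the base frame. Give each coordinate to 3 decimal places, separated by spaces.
after link 1: o_1 = (3.5355, -3.5355, 0.0000)
after link 2: o_2 = (3.9145, 1.7424, 2.0000)
after link 3: o_3 = (6.0358, 3.8637, 0.0000)
after link 4: o_4 = (3.2074, -0.3789, -0.0000)
after link 5: o_5 = (5.3287, 1.7424, -0.0000)

5.329 1.742 -0.000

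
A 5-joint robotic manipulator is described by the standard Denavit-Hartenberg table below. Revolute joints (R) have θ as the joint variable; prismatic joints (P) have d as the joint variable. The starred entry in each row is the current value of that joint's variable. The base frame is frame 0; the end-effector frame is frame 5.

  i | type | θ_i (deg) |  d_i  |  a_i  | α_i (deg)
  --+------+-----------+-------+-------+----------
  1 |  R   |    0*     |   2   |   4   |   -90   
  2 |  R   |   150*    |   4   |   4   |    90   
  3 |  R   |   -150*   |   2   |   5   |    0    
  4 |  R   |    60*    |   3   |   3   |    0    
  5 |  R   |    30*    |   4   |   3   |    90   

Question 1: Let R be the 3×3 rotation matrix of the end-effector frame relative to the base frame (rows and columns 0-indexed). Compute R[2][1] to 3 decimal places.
-0.866

End-effector y-axis (col 1 of R) = (0.5000,0.0000,-0.8660)
R[2][1] = -0.8660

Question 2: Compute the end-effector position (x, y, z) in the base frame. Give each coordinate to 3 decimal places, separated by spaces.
after link 1: o_1 = (4.0000, 0.0000, 2.0000)
after link 2: o_2 = (0.5359, 4.0000, 0.0000)
after link 3: o_3 = (5.2859, 1.5000, 0.4330)
after link 4: o_4 = (6.7859, -1.5000, -2.1651)
after link 5: o_5 = (7.4869, -4.0981, -6.3792)

7.487 -4.098 -6.379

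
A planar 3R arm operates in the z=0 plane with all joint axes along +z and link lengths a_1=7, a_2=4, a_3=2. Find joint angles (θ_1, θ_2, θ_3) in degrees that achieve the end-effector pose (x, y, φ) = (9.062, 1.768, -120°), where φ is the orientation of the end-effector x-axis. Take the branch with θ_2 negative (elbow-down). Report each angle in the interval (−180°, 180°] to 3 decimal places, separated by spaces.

30.003 -30.007 -119.996

wrist centre = target − a_3·(cos φ, sin φ) = (10.0620, 3.5001)
cos θ_2 = (113.4942−7²−4²)/(2·7·4) = 0.8660; θ_2 = -30.0066° (elbow-down)
β = atan2(3.5001,10.0620) = 19.1801°; ψ = atan2(-2.0004,10.4639) = -10.8228°
θ_1 = β − ψ = 30.0029°
θ_3 = φ − θ_1 − θ_2 = -119.9963° (wrapped to (-180°,180°])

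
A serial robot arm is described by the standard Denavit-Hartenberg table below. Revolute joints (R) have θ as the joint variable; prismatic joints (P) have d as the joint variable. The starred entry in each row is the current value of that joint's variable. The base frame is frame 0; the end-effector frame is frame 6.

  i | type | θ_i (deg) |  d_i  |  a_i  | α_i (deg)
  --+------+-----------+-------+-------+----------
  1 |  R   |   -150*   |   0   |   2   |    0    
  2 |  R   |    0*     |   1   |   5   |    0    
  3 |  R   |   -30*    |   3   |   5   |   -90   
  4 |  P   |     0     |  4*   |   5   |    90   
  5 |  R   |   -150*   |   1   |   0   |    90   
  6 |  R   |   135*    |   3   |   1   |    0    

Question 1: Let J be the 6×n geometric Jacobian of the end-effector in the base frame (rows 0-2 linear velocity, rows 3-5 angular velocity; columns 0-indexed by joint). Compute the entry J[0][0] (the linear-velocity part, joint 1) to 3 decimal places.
10.452

axis z_0 = ẑ; lever o_n−o_0 = (-15.1746,-10.4516,5.7071)
cross product → J_v[:, 0] = (10.4516,-15.1746,0.0000)
J_ω[:, 0] = z_0
entry J[0][0] = 10.4516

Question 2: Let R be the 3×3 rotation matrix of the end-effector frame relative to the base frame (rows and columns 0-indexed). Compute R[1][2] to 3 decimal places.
-0.866

End-effector z-axis (col 2 of R) = (0.5000,-0.8660,0.0000)
R[1][2] = -0.8660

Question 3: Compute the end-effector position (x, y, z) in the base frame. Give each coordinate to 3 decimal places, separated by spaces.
after link 1: o_1 = (-1.7321, -1.0000, 0.0000)
after link 2: o_2 = (-6.0622, -3.5000, 1.0000)
after link 3: o_3 = (-11.0622, -3.5000, 4.0000)
after link 4: o_4 = (-16.0622, -7.5000, 4.0000)
after link 5: o_5 = (-16.0622, -7.5000, 5.0000)
after link 6: o_6 = (-15.1746, -10.4516, 5.7071)

-15.175 -10.452 5.707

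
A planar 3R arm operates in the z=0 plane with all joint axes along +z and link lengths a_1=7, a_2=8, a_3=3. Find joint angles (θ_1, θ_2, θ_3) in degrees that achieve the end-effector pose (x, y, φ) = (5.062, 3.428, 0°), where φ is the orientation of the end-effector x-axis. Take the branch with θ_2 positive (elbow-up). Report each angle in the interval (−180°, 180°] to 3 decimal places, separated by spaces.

wrist centre = target − a_3·(cos φ, sin φ) = (2.0620, 3.4280)
cos θ_2 = (16.0030−7²−8²)/(2·7·8) = -0.8660; θ_2 = 150.0022° (elbow-up)
β = atan2(3.4280,2.0620) = 58.9724°; ψ = atan2(3.9997,0.0716) = 88.9738°
θ_1 = β − ψ = -30.0014°
θ_3 = φ − θ_1 − θ_2 = -120.0008° (wrapped to (-180°,180°])

-30.001 150.002 -120.001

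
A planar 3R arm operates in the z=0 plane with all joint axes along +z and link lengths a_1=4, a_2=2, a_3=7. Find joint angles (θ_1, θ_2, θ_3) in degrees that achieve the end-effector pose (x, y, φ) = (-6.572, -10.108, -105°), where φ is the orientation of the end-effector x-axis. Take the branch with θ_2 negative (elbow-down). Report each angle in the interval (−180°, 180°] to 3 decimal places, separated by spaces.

-135.003 -29.979 59.982

wrist centre = target − a_3·(cos φ, sin φ) = (-4.7603, -3.3465)
cos θ_2 = (33.8593−4²−2²)/(2·4·2) = 0.8662; θ_2 = -29.9791° (elbow-down)
β = atan2(-3.3465,-4.7603) = -144.8924°; ψ = atan2(-0.9994,5.7324) = -9.8893°
θ_1 = β − ψ = -135.0030°
θ_3 = φ − θ_1 − θ_2 = 59.9821° (wrapped to (-180°,180°])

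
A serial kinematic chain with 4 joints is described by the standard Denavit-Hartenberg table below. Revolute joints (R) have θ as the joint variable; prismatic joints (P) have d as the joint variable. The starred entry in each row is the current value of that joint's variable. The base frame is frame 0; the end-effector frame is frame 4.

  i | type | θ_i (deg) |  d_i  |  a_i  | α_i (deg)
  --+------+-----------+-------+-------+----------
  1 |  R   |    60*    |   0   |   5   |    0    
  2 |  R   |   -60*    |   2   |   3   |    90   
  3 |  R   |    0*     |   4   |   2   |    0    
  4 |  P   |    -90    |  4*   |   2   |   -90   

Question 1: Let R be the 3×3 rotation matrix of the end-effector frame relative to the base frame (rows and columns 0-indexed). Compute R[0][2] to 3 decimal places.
1.000

End-effector z-axis (col 2 of R) = (1.0000,-0.0000,0.0000)
R[0][2] = 1.0000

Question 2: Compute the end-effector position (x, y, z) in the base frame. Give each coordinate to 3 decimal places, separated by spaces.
7.500 -3.670 0.000

after link 1: o_1 = (2.5000, 4.3301, 0.0000)
after link 2: o_2 = (5.5000, 4.3301, 2.0000)
after link 3: o_3 = (7.5000, 0.3301, 2.0000)
after link 4: o_4 = (7.5000, -3.6699, 0.0000)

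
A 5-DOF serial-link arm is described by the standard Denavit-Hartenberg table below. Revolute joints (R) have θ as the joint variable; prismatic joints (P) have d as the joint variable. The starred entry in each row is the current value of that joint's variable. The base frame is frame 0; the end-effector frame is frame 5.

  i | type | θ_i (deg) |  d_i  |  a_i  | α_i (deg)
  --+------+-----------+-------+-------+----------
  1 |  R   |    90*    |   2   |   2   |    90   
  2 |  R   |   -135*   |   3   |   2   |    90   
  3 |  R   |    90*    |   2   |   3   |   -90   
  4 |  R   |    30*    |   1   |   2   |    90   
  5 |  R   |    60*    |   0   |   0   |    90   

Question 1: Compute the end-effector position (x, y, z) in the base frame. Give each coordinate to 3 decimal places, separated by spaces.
7.732 0.586 2.000

after link 1: o_1 = (0.0000, 2.0000, 2.0000)
after link 2: o_2 = (3.0000, 0.5858, 0.5858)
after link 3: o_3 = (6.0000, -0.8284, 2.0000)
after link 4: o_4 = (7.7321, 0.5858, 2.0000)
after link 5: o_5 = (7.7321, 0.5858, 2.0000)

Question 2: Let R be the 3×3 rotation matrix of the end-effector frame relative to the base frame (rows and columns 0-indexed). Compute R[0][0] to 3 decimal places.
End-effector x-axis (col 0 of R) = (0.4330,0.7891,0.4356)
R[0][0] = 0.4330

0.433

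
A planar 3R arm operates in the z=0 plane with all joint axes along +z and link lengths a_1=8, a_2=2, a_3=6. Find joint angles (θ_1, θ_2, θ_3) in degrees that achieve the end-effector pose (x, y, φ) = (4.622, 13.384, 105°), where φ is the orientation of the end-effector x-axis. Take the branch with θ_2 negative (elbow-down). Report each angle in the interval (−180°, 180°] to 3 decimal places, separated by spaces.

56.730 -29.996 78.266

wrist centre = target − a_3·(cos φ, sin φ) = (6.1749, 7.5884)
cos θ_2 = (95.7141−8²−2²)/(2·8·2) = 0.8661; θ_2 = -29.9955° (elbow-down)
β = atan2(7.5884,6.1749) = 50.8639°; ψ = atan2(-0.9999,9.7321) = -5.8659°
θ_1 = β − ψ = 56.7298°
θ_3 = φ − θ_1 − θ_2 = 78.2658° (wrapped to (-180°,180°])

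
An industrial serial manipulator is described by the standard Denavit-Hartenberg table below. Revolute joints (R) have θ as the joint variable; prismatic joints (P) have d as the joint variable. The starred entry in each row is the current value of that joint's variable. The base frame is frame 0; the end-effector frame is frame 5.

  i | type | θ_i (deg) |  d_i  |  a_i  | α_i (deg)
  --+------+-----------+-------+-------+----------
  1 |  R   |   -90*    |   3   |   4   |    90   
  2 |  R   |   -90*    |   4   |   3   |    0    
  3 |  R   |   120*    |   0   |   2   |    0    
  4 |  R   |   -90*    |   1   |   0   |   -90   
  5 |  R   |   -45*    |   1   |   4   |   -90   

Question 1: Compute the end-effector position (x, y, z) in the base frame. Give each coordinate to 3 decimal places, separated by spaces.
after link 1: o_1 = (0.0000, -4.0000, 3.0000)
after link 2: o_2 = (-4.0000, -4.0000, 0.0000)
after link 3: o_3 = (-4.0000, -5.7321, 1.0000)
after link 4: o_4 = (-5.0000, -5.7321, 1.0000)
after link 5: o_5 = (-7.8284, -8.0123, -0.9495)

-7.828 -8.012 -0.949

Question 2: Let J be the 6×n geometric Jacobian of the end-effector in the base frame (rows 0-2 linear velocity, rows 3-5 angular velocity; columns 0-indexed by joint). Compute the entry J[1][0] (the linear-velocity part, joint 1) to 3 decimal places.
axis z_0 = ẑ; lever o_n−o_0 = (-7.8284,-8.0123,-0.9495)
cross product → J_v[:, 0] = (8.0123,-7.8284,0.0000)
J_ω[:, 0] = z_0
entry J[1][0] = -7.8284

-7.828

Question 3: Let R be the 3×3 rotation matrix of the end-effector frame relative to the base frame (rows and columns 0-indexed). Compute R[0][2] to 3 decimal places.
0.707

End-effector z-axis (col 2 of R) = (0.7071,-0.3536,-0.6124)
R[0][2] = 0.7071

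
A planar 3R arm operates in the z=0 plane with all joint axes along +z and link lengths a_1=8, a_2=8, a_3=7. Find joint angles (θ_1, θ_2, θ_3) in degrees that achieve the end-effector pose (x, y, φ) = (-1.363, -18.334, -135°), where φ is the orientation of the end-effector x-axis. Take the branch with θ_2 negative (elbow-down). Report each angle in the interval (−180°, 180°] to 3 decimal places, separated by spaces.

-44.999 -59.998 -30.003

wrist centre = target − a_3·(cos φ, sin φ) = (3.5867, -13.3843)
cos θ_2 = (192.0030−8²−8²)/(2·8·8) = 0.5000; θ_2 = -59.9985° (elbow-down)
β = atan2(-13.3843,3.5867) = -74.9982°; ψ = atan2(-6.9281,12.0002) = -29.9992°
θ_1 = β − ψ = -44.9990°
θ_3 = φ − θ_1 − θ_2 = -30.0026° (wrapped to (-180°,180°])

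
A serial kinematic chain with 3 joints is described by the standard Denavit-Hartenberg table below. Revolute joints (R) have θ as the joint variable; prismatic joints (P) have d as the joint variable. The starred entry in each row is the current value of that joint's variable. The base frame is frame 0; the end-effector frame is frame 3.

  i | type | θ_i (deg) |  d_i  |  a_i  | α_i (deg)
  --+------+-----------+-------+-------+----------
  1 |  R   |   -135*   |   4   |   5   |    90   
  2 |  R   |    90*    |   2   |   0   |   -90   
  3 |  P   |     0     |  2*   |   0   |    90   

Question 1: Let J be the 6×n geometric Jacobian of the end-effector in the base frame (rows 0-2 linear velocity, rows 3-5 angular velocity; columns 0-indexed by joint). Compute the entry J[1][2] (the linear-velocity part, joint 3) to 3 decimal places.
prismatic axis z_2 = (0.7071,0.7071,0.0000)
J_v[:, 2] = z_2; J_ω[:, 2] = (0,0,0)
entry J[1][2] = 0.7071

0.707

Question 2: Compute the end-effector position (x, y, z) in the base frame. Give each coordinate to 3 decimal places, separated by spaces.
after link 1: o_1 = (-3.5355, -3.5355, 4.0000)
after link 2: o_2 = (-4.9497, -2.1213, 4.0000)
after link 3: o_3 = (-3.5355, -0.7071, 4.0000)

-3.536 -0.707 4.000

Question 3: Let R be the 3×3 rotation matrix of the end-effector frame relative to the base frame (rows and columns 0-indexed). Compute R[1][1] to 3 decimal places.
End-effector y-axis (col 1 of R) = (0.7071,0.7071,0.0000)
R[1][1] = 0.7071

0.707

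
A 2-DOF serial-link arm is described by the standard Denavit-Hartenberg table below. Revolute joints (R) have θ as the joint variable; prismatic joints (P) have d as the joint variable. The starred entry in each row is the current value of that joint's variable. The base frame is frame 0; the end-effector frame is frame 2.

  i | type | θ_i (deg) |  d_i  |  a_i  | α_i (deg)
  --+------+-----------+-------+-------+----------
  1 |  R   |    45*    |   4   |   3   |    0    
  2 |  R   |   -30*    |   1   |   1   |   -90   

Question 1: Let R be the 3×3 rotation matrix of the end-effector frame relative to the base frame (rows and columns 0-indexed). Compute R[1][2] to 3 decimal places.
End-effector z-axis (col 2 of R) = (-0.2588,0.9659,0.0000)
R[1][2] = 0.9659

0.966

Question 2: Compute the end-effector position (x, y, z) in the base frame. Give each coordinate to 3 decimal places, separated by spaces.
after link 1: o_1 = (2.1213, 2.1213, 4.0000)
after link 2: o_2 = (3.0872, 2.3801, 5.0000)

3.087 2.380 5.000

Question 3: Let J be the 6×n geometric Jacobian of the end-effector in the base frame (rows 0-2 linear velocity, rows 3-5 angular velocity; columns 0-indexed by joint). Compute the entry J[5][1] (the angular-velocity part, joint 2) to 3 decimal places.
1.000

axis z_1 = (0.0000,0.0000,1.0000); lever o_n−o_1 = (0.9659,0.2588,1.0000)
cross product → J_v[:, 1] = (-0.2588,0.9659,0.0000)
J_ω[:, 1] = z_1
entry J[5][1] = 1.0000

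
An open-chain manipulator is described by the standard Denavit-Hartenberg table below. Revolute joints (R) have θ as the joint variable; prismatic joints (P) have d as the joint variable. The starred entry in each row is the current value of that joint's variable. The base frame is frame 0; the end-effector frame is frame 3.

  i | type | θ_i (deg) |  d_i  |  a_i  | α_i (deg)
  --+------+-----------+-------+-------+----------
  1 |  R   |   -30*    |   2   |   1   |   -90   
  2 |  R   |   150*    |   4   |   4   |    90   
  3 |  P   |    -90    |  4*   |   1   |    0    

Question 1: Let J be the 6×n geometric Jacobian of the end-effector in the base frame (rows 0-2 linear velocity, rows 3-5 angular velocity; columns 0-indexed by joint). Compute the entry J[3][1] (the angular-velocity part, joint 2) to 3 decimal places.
axis z_1 = (0.5000,0.8660,0.0000); lever o_n−o_1 = (0.2321,3.3301,-5.4641)
cross product → J_v[:, 1] = (-4.7321,2.7321,1.4641)
J_ω[:, 1] = z_1
entry J[3][1] = 0.5000

0.500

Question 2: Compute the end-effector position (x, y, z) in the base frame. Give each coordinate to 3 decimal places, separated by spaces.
after link 1: o_1 = (0.8660, -0.5000, 2.0000)
after link 2: o_2 = (-0.1340, 4.6962, 0.0000)
after link 3: o_3 = (1.0981, 2.8301, -3.4641)

1.098 2.830 -3.464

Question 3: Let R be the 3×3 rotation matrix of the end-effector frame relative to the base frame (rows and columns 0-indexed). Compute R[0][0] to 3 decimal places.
-0.500

End-effector x-axis (col 0 of R) = (-0.5000,-0.8660,-0.0000)
R[0][0] = -0.5000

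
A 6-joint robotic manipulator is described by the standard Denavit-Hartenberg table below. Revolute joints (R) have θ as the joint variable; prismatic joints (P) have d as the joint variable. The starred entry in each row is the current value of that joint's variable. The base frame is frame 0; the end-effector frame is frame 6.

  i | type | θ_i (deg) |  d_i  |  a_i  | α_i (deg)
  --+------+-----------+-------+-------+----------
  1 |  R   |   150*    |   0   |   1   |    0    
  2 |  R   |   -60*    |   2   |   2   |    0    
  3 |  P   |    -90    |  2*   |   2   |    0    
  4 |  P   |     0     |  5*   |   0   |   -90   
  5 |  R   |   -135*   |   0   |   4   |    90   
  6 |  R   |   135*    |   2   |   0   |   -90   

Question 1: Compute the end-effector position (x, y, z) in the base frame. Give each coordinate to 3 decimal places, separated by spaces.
after link 1: o_1 = (-0.8660, 0.5000, 0.0000)
after link 2: o_2 = (-0.8660, 2.5000, 2.0000)
after link 3: o_3 = (1.1340, 2.5000, 4.0000)
after link 4: o_4 = (1.1340, 2.5000, 9.0000)
after link 5: o_5 = (-1.6945, 2.5000, 11.8284)
after link 6: o_6 = (-3.1087, 2.5000, 10.4142)

-3.109 2.500 10.414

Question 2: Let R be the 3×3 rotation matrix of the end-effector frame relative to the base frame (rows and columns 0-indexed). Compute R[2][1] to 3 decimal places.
End-effector y-axis (col 1 of R) = (0.7071,0.0000,0.7071)
R[2][1] = 0.7071

0.707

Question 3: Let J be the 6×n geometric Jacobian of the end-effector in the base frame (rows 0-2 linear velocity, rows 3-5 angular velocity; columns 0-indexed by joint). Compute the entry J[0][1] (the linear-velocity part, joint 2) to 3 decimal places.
-2.000

axis z_1 = (0.0000,0.0000,1.0000); lever o_n−o_1 = (-2.2426,2.0000,10.4142)
cross product → J_v[:, 1] = (-2.0000,-2.2426,0.0000)
J_ω[:, 1] = z_1
entry J[0][1] = -2.0000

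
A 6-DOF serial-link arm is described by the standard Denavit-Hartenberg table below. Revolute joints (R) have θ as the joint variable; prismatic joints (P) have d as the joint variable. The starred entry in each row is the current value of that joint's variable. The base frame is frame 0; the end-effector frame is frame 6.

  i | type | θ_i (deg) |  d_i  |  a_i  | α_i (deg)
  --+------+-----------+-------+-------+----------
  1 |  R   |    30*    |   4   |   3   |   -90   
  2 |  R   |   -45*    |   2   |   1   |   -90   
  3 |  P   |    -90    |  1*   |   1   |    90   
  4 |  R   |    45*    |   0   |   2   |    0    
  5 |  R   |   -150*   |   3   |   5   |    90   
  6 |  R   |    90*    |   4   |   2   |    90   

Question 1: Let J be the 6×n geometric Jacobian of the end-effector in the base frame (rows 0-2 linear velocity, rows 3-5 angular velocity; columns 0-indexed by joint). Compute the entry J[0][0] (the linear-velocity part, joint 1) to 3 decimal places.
1.046

axis z_0 = ẑ; lever o_n−o_0 = (-0.3248,-1.0461,2.1475)
cross product → J_v[:, 0] = (1.0461,-0.3248,0.0000)
J_ω[:, 0] = z_0
entry J[0][0] = 1.0461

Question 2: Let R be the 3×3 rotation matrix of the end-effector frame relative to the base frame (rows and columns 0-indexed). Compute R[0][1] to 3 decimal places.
End-effector y-axis (col 1 of R) = (0.6415,-0.7450,-0.1830)
R[0][1] = 0.6415

0.641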